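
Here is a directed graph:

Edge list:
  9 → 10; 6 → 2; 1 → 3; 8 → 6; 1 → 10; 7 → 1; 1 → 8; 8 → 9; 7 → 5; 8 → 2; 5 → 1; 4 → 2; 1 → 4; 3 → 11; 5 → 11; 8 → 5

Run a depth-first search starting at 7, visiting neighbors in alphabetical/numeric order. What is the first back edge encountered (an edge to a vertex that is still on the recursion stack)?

5→1

DFS from 7 (visiting neighbors in alphabetical/numeric order); mark gray on enter, black on exit:
7 gray
  1 gray
    3 gray
      11 gray
      11 black
    3 black
    4 gray
      2 gray
      2 black
    4 black
    8 gray
      8→2: 2 black — skip
      5 gray
        5→1: 1 is gray → back edge
First back edge: 5 → 1.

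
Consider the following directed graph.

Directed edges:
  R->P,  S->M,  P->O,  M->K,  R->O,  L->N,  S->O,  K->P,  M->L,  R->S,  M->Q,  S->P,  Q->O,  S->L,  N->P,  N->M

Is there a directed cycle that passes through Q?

No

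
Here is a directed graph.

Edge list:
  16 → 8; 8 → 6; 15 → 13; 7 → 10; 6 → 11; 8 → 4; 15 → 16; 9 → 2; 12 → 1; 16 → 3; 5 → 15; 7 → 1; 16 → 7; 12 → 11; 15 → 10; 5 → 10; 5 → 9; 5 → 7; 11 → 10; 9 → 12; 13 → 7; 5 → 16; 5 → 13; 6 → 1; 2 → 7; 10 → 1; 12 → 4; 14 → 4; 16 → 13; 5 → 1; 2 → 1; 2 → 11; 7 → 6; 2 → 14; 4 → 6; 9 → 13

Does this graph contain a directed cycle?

DFS with white/gray/black marking, starting from 10:
10 gray
  1 gray
  1 black
10 black
2 gray
  14 gray
    4 gray
      6 gray
        11 gray
          11→10: 10 black — skip
        11 black
        6→1: 1 black — skip
      6 black
    4 black
  14 black
  7 gray
    7→10: 10 black — skip
    7→6: 6 black — skip
    7→1: 1 black — skip
  7 black
  2→1: 1 black — skip
  2→11: 11 black — skip
2 black
3 gray
3 black
5 gray
  13 gray
    13→7: 7 black — skip
  13 black
  15 gray
    15→10: 10 black — skip
    15→13: 13 black — skip
    16 gray
      16→13: 13 black — skip
      16→7: 7 black — skip
      16→3: 3 black — skip
      8 gray
        8→6: 6 black — skip
        8→4: 4 black — skip
      8 black
    16 black
  15 black
  5→10: 10 black — skip
  5→7: 7 black — skip
  5→16: 16 black — skip
  5→1: 1 black — skip
  9 gray
    9→2: 2 black — skip
    12 gray
      12→1: 1 black — skip
      12→11: 11 black — skip
      12→4: 4 black — skip
    12 black
    9→13: 13 black — skip
  9 black
5 black
Every edge goes to a white or black vertex — no back edge, so the graph is acyclic.

No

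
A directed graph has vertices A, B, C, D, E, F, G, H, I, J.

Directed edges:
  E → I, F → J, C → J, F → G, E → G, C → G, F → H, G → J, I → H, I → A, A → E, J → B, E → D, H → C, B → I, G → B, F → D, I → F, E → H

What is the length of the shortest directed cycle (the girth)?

For each vertex v, BFS finds the shortest path from v back to v.
The shortest such closed walk is E → I → A → E, length 3.

3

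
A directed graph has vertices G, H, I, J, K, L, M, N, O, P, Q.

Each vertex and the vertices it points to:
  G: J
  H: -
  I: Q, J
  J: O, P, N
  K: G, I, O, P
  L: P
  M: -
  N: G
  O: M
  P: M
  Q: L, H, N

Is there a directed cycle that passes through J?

J is on a cycle iff J can reach itself via ≥1 edge.
J → N → G → J — yes.

Yes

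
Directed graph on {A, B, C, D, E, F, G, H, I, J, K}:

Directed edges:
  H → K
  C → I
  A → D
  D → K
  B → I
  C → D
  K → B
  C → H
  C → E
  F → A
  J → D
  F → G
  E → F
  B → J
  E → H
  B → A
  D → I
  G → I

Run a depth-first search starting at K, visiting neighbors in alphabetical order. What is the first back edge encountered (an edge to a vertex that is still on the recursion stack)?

D->K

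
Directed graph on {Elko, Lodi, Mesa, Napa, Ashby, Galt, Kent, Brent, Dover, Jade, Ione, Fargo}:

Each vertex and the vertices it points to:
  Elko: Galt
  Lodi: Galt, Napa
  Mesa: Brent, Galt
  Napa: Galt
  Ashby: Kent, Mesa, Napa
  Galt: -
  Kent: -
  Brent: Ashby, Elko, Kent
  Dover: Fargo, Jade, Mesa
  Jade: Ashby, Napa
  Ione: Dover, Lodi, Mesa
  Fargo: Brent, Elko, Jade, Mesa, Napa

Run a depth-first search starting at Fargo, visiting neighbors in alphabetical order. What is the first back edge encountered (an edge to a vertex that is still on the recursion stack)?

Mesa→Brent

DFS from Fargo (visiting neighbors in alphabetical order); mark gray on enter, black on exit:
Fargo gray
  Brent gray
    Ashby gray
      Kent gray
      Kent black
      Mesa gray
        Mesa→Brent: Brent is gray → back edge
First back edge: Mesa → Brent.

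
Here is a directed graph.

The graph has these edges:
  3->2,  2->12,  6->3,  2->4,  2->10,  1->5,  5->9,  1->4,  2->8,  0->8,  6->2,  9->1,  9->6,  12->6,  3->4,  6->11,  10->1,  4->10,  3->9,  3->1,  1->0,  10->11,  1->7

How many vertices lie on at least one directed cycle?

A vertex is on a directed cycle iff it belongs to a strongly connected component of size ≥ 2 (or has a self-loop).
The vertices on cycles are {1, 2, 3, 4, 5, 6, 9, 10, 12} — 9 in total.

9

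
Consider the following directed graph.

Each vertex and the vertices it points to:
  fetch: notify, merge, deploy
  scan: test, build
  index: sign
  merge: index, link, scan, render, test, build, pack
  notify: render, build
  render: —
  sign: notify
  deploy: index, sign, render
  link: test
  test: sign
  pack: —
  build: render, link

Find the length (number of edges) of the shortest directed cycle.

5

For each vertex v, BFS finds the shortest path from v back to v.
The shortest such closed walk is link → test → sign → notify → build → link, length 5.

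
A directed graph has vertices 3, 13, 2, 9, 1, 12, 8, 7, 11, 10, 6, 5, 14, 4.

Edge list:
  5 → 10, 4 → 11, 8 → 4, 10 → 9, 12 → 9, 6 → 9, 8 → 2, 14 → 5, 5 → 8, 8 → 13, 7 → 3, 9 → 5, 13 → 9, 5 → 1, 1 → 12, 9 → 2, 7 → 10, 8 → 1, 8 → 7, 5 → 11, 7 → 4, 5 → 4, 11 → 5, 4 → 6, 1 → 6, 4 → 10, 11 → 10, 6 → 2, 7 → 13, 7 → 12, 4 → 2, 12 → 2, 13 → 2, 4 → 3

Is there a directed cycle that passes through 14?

No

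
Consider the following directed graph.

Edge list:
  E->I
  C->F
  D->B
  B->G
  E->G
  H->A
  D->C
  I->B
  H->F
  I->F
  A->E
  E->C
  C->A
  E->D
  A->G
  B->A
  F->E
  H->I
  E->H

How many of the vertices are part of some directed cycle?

A vertex is on a directed cycle iff it belongs to a strongly connected component of size ≥ 2 (or has a self-loop).
The vertices on cycles are {A, B, C, D, E, F, H, I} — 8 in total.

8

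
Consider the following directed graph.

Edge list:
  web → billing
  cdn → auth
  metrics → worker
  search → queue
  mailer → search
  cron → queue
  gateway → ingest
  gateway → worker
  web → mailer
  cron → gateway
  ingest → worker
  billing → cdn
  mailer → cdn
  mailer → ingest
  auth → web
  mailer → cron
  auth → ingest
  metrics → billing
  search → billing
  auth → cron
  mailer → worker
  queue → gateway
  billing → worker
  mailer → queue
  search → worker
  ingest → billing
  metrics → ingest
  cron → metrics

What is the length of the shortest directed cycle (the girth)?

4

For each vertex v, BFS finds the shortest path from v back to v.
The shortest such closed walk is web → mailer → cdn → auth → web, length 4.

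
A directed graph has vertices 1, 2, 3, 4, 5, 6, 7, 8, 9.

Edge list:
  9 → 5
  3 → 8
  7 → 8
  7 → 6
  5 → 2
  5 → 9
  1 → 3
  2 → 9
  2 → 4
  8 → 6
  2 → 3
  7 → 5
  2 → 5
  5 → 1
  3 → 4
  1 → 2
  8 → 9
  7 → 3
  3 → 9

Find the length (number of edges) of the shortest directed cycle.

2

For each vertex v, BFS finds the shortest path from v back to v.
The shortest such closed walk is 5 → 2 → 5, length 2.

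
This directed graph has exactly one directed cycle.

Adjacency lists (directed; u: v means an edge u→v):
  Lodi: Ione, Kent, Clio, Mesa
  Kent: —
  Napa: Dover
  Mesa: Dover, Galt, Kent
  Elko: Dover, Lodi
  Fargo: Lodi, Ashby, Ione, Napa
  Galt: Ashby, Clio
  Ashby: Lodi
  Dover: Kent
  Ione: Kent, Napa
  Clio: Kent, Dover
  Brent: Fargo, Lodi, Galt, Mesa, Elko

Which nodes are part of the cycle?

Galt, Lodi, Mesa, Ashby

DFS with gray/black marking from Galt:
Galt gray
  Ashby gray
    Lodi gray
      Ione gray
        Kent gray
        Kent black
        Napa gray
          Dover gray
            Dover→Kent: Kent black — skip
          Dover black
        Napa black
      Ione black
      Lodi→Kent: Kent black — skip
      Clio gray
        Clio→Kent: Kent black — skip
        Clio→Dover: Dover black — skip
      Clio black
      Mesa gray
        Mesa→Dover: Dover black — skip
        Mesa→Galt: Galt is gray → back edge
Back edge closes the cycle Galt → Ashby → Lodi → Mesa → Galt; its vertices are {Galt, Lodi, Mesa, Ashby}.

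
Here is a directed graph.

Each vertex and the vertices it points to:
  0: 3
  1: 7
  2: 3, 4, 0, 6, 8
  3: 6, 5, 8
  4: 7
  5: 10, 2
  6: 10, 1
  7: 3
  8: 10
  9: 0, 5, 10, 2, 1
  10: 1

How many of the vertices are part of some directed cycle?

10

A vertex is on a directed cycle iff it belongs to a strongly connected component of size ≥ 2 (or has a self-loop).
The vertices on cycles are {0, 1, 2, 3, 4, 5, 6, 7, 8, 10} — 10 in total.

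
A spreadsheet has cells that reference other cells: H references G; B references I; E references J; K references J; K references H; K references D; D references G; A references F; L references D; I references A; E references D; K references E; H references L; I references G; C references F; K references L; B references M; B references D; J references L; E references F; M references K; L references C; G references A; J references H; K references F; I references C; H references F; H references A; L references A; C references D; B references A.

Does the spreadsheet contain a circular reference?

No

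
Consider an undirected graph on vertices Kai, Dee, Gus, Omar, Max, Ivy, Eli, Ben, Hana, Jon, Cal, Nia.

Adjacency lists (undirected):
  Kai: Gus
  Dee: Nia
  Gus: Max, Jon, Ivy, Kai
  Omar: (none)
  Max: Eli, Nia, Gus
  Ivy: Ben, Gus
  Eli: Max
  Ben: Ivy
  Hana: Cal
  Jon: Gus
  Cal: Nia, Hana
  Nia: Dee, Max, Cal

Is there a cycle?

DFS, tracking each vertex's parent; an edge to a visited non-parent vertex closes a cycle.
Start from Kai:
visit Kai (parent –)
  visit Gus (parent Kai)
    visit Max (parent Gus)
      visit Eli (parent Max)
        Eli–Max: parent, skip
      visit Nia (parent Max)
        visit Dee (parent Nia)
          Dee–Nia: parent, skip
        Nia–Max: parent, skip
        visit Cal (parent Nia)
          Cal–Nia: parent, skip
          visit Hana (parent Cal)
            Hana–Cal: parent, skip
      Max–Gus: parent, skip
    visit Jon (parent Gus)
      Jon–Gus: parent, skip
    visit Ivy (parent Gus)
      visit Ben (parent Ivy)
        Ben–Ivy: parent, skip
      Ivy–Gus: parent, skip
    Gus–Kai: parent, skip
visit Omar (parent –)
No non-parent visited neighbor found — the graph is a forest.

No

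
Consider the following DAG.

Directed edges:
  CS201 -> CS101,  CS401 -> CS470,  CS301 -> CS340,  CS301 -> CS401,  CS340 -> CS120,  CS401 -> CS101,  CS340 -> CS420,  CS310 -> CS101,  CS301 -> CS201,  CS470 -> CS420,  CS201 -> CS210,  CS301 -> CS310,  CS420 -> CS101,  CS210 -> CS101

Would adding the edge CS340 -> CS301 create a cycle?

Adding CS340→CS301 creates a cycle iff CS301 can already reach CS340.
Path from CS301: CS301 → CS340.
So CS301 → … → CS340 → CS301 is a cycle.

Yes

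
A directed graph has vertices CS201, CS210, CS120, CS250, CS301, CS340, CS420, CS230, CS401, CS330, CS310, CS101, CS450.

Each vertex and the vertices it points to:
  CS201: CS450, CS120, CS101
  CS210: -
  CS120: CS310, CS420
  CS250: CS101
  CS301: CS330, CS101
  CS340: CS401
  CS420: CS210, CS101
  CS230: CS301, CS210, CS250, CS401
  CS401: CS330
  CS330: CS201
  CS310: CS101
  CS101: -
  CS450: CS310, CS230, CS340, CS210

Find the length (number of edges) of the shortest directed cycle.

5

For each vertex v, BFS finds the shortest path from v back to v.
The shortest such closed walk is CS201 → CS450 → CS340 → CS401 → CS330 → CS201, length 5.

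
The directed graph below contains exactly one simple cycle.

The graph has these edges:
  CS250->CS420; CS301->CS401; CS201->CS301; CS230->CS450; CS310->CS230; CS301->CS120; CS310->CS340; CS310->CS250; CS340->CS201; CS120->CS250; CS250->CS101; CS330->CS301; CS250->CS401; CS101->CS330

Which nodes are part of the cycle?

CS101, CS120, CS250, CS301, CS330

DFS with gray/black marking from CS250:
CS250 gray
  CS420 gray
  CS420 black
  CS101 gray
    CS330 gray
      CS301 gray
        CS120 gray
          CS120→CS250: CS250 is gray → back edge
Back edge closes the cycle CS250 → CS101 → CS330 → CS301 → CS120 → CS250; its vertices are {CS101, CS120, CS250, CS301, CS330}.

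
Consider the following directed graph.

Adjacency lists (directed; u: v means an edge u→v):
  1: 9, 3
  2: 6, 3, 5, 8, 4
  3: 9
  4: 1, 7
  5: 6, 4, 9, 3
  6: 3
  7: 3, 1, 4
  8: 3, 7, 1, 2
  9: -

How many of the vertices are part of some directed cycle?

4

A vertex is on a directed cycle iff it belongs to a strongly connected component of size ≥ 2 (or has a self-loop).
The vertices on cycles are {2, 4, 7, 8} — 4 in total.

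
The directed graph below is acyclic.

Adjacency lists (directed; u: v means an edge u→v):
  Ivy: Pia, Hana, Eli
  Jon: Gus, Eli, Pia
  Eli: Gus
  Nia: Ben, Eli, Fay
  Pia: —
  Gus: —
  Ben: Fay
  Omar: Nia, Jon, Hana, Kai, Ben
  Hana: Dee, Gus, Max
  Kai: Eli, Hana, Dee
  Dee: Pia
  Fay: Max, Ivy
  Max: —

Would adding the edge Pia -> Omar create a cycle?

Yes

Adding Pia→Omar creates a cycle iff Omar can already reach Pia.
Path from Omar: Omar → Jon → Pia.
So Omar → … → Pia → Omar is a cycle.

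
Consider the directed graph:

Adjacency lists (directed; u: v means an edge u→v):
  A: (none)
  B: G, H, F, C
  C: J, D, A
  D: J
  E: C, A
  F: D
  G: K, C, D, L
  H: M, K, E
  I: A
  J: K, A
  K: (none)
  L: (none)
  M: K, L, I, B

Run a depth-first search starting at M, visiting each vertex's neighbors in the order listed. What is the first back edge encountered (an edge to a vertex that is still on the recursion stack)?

DFS from M (visiting each vertex's neighbors in the order listed); mark gray on enter, black on exit:
M gray
  K gray
  K black
  L gray
  L black
  I gray
    A gray
    A black
  I black
  B gray
    G gray
      G→K: K black — skip
      C gray
        J gray
          J→K: K black — skip
          J→A: A black — skip
        J black
        D gray
          D→J: J black — skip
        D black
        C→A: A black — skip
      C black
      G→D: D black — skip
      G→L: L black — skip
    G black
    H gray
      H→M: M is gray → back edge
First back edge: H → M.

H->M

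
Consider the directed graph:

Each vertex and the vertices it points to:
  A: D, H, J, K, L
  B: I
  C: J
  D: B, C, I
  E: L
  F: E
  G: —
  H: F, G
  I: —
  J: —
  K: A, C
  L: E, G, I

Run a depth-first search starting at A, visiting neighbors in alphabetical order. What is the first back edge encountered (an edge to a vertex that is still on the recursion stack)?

DFS from A (visiting neighbors in alphabetical order); mark gray on enter, black on exit:
A gray
  D gray
    B gray
      I gray
      I black
    B black
    C gray
      J gray
      J black
    C black
    D→I: I black — skip
  D black
  H gray
    F gray
      E gray
        L gray
          L→E: E is gray → back edge
First back edge: L → E.

L->E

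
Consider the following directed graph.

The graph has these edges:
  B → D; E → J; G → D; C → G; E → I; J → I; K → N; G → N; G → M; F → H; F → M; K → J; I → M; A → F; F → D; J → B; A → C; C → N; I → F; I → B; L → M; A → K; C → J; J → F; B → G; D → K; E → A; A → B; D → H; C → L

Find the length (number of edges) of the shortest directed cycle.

4

For each vertex v, BFS finds the shortest path from v back to v.
The shortest such closed walk is K → J → B → D → K, length 4.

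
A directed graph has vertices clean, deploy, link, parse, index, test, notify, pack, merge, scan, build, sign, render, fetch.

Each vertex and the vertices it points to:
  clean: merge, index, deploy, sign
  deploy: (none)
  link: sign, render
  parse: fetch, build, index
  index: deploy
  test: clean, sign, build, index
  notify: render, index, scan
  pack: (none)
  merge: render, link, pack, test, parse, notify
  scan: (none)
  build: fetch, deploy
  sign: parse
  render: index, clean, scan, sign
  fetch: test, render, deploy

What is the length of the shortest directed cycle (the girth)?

3

For each vertex v, BFS finds the shortest path from v back to v.
The shortest such closed walk is merge → render → clean → merge, length 3.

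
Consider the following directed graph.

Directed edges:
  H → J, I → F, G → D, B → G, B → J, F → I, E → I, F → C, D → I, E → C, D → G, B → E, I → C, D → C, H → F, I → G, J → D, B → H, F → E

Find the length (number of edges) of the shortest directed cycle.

2

For each vertex v, BFS finds the shortest path from v back to v.
The shortest such closed walk is F → I → F, length 2.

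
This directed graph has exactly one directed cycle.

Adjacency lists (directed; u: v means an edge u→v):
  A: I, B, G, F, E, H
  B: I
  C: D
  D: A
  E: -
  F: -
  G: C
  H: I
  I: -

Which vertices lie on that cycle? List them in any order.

DFS with gray/black marking from A:
A gray
  I gray
  I black
  B gray
    B→I: I black — skip
  B black
  G gray
    C gray
      D gray
        D→A: A is gray → back edge
Back edge closes the cycle A → G → C → D → A; its vertices are {A, C, D, G}.

A, C, D, G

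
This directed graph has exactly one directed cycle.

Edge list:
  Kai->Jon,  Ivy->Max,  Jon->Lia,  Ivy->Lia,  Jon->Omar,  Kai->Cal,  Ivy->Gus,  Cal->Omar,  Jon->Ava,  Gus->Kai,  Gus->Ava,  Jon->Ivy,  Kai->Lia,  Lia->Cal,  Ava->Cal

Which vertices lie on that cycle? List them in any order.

Gus, Ivy, Jon, Kai

DFS with gray/black marking from Jon:
Jon gray
  Ivy gray
    Lia gray
      Cal gray
        Omar gray
        Omar black
      Cal black
    Lia black
    Gus gray
      Ava gray
        Ava→Cal: Cal black — skip
      Ava black
      Kai gray
        Kai→Lia: Lia black — skip
        Kai→Jon: Jon is gray → back edge
Back edge closes the cycle Jon → Ivy → Gus → Kai → Jon; its vertices are {Gus, Ivy, Jon, Kai}.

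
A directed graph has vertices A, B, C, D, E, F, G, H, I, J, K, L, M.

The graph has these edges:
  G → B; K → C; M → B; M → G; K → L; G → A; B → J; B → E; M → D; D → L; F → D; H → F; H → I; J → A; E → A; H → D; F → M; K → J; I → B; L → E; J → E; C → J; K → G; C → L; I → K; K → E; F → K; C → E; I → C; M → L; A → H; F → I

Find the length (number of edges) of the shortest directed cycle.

5

For each vertex v, BFS finds the shortest path from v back to v.
The shortest such closed walk is H → D → L → E → A → H, length 5.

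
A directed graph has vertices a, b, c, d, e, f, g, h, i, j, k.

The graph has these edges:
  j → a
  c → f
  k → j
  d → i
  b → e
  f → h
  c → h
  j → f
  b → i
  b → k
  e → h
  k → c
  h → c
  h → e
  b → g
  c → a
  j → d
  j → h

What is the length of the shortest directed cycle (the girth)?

2

For each vertex v, BFS finds the shortest path from v back to v.
The shortest such closed walk is e → h → e, length 2.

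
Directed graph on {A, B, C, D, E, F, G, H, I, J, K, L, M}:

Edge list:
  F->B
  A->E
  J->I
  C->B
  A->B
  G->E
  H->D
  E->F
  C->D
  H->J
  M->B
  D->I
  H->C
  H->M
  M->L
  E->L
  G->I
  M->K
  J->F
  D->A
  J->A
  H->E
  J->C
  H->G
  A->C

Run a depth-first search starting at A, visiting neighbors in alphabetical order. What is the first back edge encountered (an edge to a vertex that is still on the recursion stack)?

D->A

DFS from A (visiting neighbors in alphabetical order); mark gray on enter, black on exit:
A gray
  B gray
  B black
  C gray
    C→B: B black — skip
    D gray
      D→A: A is gray → back edge
First back edge: D → A.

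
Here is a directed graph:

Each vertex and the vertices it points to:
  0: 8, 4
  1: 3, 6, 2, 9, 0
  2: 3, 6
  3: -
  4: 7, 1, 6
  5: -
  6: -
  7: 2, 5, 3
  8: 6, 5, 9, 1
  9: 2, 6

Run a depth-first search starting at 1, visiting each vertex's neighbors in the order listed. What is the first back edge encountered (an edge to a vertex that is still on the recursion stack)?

8→1

DFS from 1 (visiting each vertex's neighbors in the order listed); mark gray on enter, black on exit:
1 gray
  3 gray
  3 black
  6 gray
  6 black
  2 gray
    2→3: 3 black — skip
    2→6: 6 black — skip
  2 black
  9 gray
    9→2: 2 black — skip
    9→6: 6 black — skip
  9 black
  0 gray
    8 gray
      8→6: 6 black — skip
      5 gray
      5 black
      8→9: 9 black — skip
      8→1: 1 is gray → back edge
First back edge: 8 → 1.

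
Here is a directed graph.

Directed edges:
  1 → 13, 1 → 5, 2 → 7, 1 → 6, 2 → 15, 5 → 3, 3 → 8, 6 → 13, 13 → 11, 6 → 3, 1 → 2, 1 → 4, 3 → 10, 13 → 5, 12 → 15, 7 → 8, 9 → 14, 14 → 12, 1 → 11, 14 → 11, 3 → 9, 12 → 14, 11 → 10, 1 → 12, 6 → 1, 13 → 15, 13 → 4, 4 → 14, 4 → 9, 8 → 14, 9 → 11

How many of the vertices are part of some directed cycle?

4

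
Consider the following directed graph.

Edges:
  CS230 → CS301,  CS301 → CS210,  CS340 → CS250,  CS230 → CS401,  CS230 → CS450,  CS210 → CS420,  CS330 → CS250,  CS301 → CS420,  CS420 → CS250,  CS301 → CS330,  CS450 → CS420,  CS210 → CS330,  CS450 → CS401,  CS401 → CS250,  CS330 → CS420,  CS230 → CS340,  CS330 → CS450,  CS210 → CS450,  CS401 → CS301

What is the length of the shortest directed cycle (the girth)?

4

For each vertex v, BFS finds the shortest path from v back to v.
The shortest such closed walk is CS401 → CS301 → CS210 → CS450 → CS401, length 4.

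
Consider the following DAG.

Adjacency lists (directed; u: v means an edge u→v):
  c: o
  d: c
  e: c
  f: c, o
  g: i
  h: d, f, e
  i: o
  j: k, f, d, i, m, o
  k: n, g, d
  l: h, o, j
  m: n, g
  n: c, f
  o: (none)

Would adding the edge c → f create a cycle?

Adding c→f creates a cycle iff f can already reach c.
Path from f: f → c.
So f → … → c → f is a cycle.

Yes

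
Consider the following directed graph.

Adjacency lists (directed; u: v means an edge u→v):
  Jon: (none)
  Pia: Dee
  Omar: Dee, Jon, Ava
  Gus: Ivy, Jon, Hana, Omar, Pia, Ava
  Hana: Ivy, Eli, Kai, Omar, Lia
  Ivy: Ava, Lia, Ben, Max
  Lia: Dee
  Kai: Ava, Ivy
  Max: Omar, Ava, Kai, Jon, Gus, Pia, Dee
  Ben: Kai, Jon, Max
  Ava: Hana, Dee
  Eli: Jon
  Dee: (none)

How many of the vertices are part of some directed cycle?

A vertex is on a directed cycle iff it belongs to a strongly connected component of size ≥ 2 (or has a self-loop).
The vertices on cycles are {Ava, Ben, Gus, Ivy, Kai, Max, Hana, Omar} — 8 in total.

8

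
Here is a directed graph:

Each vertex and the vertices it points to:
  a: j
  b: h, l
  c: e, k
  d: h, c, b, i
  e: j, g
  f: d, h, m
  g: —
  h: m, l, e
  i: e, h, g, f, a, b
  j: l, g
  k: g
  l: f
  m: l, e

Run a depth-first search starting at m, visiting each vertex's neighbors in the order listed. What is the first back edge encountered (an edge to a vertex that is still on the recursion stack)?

h→m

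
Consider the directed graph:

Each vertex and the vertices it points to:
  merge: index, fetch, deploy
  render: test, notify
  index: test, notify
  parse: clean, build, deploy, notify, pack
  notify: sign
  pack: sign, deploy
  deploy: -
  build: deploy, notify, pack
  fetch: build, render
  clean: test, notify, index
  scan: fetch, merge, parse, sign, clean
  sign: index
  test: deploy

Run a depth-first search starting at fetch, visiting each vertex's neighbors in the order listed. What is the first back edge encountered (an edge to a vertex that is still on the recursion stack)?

DFS from fetch (visiting each vertex's neighbors in the order listed); mark gray on enter, black on exit:
fetch gray
  build gray
    deploy gray
    deploy black
    notify gray
      sign gray
        index gray
          test gray
            test→deploy: deploy black — skip
          test black
          index→notify: notify is gray → back edge
First back edge: index → notify.

index->notify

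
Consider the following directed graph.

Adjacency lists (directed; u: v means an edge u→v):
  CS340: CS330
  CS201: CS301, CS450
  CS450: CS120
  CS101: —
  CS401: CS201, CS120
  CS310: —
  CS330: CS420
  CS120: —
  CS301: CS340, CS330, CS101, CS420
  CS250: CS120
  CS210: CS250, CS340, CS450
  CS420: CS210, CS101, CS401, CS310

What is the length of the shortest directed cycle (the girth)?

4

For each vertex v, BFS finds the shortest path from v back to v.
The shortest such closed walk is CS201 → CS301 → CS420 → CS401 → CS201, length 4.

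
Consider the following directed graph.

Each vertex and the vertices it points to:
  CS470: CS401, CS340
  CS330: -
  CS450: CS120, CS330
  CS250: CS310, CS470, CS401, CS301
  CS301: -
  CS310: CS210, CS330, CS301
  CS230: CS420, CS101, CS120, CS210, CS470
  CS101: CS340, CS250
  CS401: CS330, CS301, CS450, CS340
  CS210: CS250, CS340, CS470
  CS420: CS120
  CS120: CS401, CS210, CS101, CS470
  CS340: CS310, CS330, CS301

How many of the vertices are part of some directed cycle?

A vertex is on a directed cycle iff it belongs to a strongly connected component of size ≥ 2 (or has a self-loop).
The vertices on cycles are {CS101, CS120, CS210, CS250, CS310, CS340, CS401, CS450, CS470} — 9 in total.

9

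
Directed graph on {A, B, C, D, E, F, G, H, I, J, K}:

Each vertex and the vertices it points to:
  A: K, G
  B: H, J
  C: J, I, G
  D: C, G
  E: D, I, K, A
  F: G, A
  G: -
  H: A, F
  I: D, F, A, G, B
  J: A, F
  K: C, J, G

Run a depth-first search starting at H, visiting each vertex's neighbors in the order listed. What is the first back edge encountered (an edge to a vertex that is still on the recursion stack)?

J→A

DFS from H (visiting each vertex's neighbors in the order listed); mark gray on enter, black on exit:
H gray
  A gray
    K gray
      C gray
        J gray
          J→A: A is gray → back edge
First back edge: J → A.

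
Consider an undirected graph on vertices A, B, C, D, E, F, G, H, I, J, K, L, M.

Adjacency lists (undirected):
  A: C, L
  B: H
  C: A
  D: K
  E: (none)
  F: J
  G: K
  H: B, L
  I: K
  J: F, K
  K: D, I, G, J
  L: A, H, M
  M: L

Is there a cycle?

DFS, tracking each vertex's parent; an edge to a visited non-parent vertex closes a cycle.
Start from D:
visit D (parent –)
  visit K (parent D)
    K–D: parent, skip
    visit I (parent K)
      I–K: parent, skip
    visit G (parent K)
      G–K: parent, skip
    visit J (parent K)
      visit F (parent J)
        F–J: parent, skip
      J–K: parent, skip
visit A (parent –)
  visit C (parent A)
    C–A: parent, skip
  visit L (parent A)
    L–A: parent, skip
    visit H (parent L)
      visit B (parent H)
        B–H: parent, skip
      H–L: parent, skip
    visit M (parent L)
      M–L: parent, skip
visit E (parent –)
No non-parent visited neighbor found — the graph is a forest.

No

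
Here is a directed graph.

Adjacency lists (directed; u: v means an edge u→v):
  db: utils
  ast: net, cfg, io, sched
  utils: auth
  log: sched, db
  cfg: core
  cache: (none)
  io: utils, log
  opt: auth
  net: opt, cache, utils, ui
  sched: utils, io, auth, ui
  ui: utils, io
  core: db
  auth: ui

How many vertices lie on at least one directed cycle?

A vertex is on a directed cycle iff it belongs to a strongly connected component of size ≥ 2 (or has a self-loop).
The vertices on cycles are {db, io, ui, log, auth, sched, utils} — 7 in total.

7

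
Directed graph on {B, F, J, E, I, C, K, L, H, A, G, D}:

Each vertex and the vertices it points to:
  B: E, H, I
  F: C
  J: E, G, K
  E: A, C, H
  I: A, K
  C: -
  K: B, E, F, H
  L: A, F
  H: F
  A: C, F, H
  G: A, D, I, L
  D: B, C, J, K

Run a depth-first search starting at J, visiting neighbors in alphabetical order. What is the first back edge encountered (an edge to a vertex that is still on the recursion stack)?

DFS from J (visiting neighbors in alphabetical order); mark gray on enter, black on exit:
J gray
  E gray
    A gray
      C gray
      C black
      F gray
        F→C: C black — skip
      F black
      H gray
        H→F: F black — skip
      H black
    A black
    E→C: C black — skip
    E→H: H black — skip
  E black
  G gray
    G→A: A black — skip
    D gray
      B gray
        B→E: E black — skip
        B→H: H black — skip
        I gray
          I→A: A black — skip
          K gray
            K→B: B is gray → back edge
First back edge: K → B.

K->B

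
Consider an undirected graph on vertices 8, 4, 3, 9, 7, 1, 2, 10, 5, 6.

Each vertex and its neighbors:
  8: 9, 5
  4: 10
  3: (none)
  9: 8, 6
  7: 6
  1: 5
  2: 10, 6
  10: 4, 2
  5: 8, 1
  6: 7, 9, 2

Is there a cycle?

No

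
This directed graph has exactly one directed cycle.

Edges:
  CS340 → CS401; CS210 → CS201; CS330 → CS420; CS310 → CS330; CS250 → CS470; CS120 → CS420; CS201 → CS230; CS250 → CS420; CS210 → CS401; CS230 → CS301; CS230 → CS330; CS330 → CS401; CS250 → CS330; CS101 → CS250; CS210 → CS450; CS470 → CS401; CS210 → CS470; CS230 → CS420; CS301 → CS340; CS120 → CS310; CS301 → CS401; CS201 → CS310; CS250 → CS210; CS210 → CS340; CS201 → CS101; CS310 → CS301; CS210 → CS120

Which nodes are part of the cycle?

CS101, CS201, CS210, CS250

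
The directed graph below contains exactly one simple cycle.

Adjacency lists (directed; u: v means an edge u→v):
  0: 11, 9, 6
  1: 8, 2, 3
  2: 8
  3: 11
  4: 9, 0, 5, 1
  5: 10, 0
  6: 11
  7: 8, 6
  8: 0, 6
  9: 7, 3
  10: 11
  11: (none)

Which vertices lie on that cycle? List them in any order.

0, 7, 8, 9

DFS with gray/black marking from 0:
0 gray
  11 gray
  11 black
  9 gray
    7 gray
      8 gray
        8→0: 0 is gray → back edge
Back edge closes the cycle 0 → 9 → 7 → 8 → 0; its vertices are {0, 7, 8, 9}.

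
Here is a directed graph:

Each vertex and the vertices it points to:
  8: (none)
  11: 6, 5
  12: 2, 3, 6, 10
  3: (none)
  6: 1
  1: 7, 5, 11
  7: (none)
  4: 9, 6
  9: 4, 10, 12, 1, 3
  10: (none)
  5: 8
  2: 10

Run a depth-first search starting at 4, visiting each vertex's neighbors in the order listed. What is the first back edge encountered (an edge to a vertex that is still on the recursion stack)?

DFS from 4 (visiting each vertex's neighbors in the order listed); mark gray on enter, black on exit:
4 gray
  9 gray
    9→4: 4 is gray → back edge
First back edge: 9 → 4.

9->4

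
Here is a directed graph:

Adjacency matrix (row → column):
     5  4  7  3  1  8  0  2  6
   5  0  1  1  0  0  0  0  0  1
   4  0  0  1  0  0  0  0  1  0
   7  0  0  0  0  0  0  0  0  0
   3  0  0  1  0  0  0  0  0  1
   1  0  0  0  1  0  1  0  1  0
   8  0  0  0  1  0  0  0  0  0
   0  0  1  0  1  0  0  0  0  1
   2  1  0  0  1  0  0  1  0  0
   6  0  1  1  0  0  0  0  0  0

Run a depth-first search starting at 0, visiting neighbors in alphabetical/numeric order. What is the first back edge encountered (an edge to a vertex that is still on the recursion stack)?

2→0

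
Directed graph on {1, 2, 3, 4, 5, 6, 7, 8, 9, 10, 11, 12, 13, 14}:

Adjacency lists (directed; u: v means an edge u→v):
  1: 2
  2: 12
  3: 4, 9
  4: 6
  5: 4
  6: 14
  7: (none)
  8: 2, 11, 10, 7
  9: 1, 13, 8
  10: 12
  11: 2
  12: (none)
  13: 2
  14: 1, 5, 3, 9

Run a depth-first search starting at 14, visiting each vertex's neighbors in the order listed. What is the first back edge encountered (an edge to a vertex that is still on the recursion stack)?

6->14

DFS from 14 (visiting each vertex's neighbors in the order listed); mark gray on enter, black on exit:
14 gray
  1 gray
    2 gray
      12 gray
      12 black
    2 black
  1 black
  5 gray
    4 gray
      6 gray
        6→14: 14 is gray → back edge
First back edge: 6 → 14.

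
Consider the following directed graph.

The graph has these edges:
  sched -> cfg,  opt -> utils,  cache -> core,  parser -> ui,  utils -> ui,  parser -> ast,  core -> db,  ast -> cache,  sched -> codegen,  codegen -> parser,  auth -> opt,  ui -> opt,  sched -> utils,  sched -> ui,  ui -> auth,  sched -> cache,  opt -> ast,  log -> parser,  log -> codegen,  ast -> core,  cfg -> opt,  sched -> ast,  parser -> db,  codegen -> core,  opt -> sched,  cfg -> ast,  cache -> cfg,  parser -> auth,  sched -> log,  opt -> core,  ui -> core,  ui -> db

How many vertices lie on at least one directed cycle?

A vertex is on a directed cycle iff it belongs to a strongly connected component of size ≥ 2 (or has a self-loop).
The vertices on cycles are {ui, ast, cfg, log, opt, auth, cache, sched, utils, parser, codegen} — 11 in total.

11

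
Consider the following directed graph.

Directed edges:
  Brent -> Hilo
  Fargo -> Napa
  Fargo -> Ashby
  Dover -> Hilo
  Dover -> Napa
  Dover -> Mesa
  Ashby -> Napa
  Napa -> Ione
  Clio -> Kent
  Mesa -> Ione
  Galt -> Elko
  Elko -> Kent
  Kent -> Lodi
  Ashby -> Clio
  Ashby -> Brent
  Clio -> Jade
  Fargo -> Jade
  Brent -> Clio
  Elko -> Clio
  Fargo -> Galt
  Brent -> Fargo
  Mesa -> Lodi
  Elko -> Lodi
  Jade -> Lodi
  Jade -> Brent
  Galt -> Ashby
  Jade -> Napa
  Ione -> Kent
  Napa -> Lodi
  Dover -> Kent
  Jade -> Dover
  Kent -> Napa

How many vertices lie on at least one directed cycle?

A vertex is on a directed cycle iff it belongs to a strongly connected component of size ≥ 2 (or has a self-loop).
The vertices on cycles are {Clio, Elko, Galt, Ione, Jade, Kent, Napa, Ashby, Brent, Fargo} — 10 in total.

10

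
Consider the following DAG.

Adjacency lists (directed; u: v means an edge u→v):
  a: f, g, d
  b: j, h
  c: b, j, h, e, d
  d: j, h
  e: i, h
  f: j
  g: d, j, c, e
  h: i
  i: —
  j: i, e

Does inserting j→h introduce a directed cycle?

Adding j→h creates a cycle iff h can already reach j.
Explore from h: no path reaches j. The graph stays acyclic.

No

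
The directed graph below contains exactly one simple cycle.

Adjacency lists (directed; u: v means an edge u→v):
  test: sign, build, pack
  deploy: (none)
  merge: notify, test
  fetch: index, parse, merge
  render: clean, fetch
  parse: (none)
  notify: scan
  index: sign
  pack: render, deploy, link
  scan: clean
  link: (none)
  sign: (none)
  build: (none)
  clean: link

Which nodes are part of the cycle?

pack, test, fetch, merge, render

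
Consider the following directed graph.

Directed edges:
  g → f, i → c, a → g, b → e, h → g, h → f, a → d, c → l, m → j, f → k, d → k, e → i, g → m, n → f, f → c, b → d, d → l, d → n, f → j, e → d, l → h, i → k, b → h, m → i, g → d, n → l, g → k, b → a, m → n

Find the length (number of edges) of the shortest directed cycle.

4

For each vertex v, BFS finds the shortest path from v back to v.
The shortest such closed walk is g → d → l → h → g, length 4.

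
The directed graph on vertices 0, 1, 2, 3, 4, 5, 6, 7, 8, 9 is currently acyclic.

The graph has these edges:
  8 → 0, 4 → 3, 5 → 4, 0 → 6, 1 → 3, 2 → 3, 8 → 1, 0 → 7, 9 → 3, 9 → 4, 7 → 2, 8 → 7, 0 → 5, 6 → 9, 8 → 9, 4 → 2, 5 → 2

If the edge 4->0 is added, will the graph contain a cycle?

Yes

Adding 4→0 creates a cycle iff 0 can already reach 4.
Path from 0: 0 → 5 → 4.
So 0 → … → 4 → 0 is a cycle.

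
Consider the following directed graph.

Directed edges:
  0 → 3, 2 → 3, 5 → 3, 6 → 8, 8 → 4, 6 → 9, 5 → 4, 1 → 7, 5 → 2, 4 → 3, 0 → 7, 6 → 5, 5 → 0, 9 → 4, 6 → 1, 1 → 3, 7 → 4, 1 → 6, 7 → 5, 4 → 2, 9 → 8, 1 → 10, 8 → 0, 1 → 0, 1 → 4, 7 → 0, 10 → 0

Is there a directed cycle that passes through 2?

No

2 lies on a cycle iff there is a path from 2 back to itself.
Exploring from 2, it never reaches itself; equivalently, its strongly connected component is a singleton.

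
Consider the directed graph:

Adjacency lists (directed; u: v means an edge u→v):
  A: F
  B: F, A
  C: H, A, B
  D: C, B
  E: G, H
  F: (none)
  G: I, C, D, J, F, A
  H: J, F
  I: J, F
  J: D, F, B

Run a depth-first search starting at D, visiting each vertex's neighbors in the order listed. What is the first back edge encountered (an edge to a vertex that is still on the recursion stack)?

DFS from D (visiting each vertex's neighbors in the order listed); mark gray on enter, black on exit:
D gray
  C gray
    H gray
      J gray
        J→D: D is gray → back edge
First back edge: J → D.

J→D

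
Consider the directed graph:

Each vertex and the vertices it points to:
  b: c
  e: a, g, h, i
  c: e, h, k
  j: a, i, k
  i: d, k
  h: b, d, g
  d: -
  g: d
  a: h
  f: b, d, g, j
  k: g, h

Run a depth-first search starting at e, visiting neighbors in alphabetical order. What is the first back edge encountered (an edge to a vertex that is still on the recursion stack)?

c→e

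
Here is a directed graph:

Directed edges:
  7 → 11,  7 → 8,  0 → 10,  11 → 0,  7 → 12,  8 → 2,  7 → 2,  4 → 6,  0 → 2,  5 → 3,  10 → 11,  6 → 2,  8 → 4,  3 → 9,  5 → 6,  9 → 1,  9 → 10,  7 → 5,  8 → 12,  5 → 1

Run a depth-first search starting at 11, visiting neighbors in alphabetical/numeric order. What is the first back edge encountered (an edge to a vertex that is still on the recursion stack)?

10→11

DFS from 11 (visiting neighbors in alphabetical/numeric order); mark gray on enter, black on exit:
11 gray
  0 gray
    2 gray
    2 black
    10 gray
      10→11: 11 is gray → back edge
First back edge: 10 → 11.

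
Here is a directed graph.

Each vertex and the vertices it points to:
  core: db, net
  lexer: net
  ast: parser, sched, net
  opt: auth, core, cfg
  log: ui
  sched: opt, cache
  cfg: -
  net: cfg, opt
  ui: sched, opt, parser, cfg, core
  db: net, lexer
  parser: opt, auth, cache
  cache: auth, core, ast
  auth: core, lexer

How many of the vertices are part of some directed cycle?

A vertex is on a directed cycle iff it belongs to a strongly connected component of size ≥ 2 (or has a self-loop).
The vertices on cycles are {db, ast, net, opt, auth, core, cache, lexer, sched, parser} — 10 in total.

10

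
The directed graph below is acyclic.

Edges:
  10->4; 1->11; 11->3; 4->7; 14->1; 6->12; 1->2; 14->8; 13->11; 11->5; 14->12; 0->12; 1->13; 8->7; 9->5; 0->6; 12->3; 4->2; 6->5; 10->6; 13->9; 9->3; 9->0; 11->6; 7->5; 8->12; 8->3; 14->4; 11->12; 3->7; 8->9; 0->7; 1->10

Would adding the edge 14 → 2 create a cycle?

Adding 14→2 creates a cycle iff 2 can already reach 14.
Explore from 2: no path reaches 14. The graph stays acyclic.

No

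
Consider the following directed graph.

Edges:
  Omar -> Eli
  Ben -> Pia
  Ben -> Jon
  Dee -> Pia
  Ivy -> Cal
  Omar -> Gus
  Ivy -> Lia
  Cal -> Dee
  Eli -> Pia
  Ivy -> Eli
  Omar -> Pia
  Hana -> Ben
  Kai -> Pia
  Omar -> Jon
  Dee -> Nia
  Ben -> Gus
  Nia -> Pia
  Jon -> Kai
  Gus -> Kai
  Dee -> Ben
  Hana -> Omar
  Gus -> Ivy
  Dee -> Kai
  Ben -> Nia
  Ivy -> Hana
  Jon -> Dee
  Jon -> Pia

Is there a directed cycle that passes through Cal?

Cal is on a cycle iff Cal can reach itself via ≥1 edge.
Cal → Dee → Ben → Gus → Ivy → Cal — yes.

Yes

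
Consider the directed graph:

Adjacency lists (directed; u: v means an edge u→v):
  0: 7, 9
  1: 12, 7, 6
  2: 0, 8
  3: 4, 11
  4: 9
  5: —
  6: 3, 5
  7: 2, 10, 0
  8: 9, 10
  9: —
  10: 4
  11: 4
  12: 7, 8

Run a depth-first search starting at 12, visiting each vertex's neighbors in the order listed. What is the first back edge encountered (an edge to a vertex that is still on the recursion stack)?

DFS from 12 (visiting each vertex's neighbors in the order listed); mark gray on enter, black on exit:
12 gray
  7 gray
    2 gray
      0 gray
        0→7: 7 is gray → back edge
First back edge: 0 → 7.

0->7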